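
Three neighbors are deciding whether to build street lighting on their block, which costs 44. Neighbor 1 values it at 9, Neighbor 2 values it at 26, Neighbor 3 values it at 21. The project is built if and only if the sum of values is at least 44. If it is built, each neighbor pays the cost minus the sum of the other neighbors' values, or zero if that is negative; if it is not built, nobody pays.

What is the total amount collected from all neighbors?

23

Total value 56 ≥ cost 44, so it is built.
Neighbor 1: others sum to 47; max(0, 44 - 47) = 0.
Neighbor 2: others sum to 30; max(0, 44 - 30) = 14.
Neighbor 3: others sum to 35; max(0, 44 - 35) = 9.
Total collected = 0 + 14 + 9 = 23.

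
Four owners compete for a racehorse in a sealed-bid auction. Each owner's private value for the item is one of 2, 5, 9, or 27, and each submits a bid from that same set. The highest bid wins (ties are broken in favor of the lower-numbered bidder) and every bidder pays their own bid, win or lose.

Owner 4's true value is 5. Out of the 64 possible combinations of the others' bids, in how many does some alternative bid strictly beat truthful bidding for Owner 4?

Others bid (2, 2, 5): truth gives -5; bid 2 gives -2 > -5. Violating.
Others bid (2, 2, 9): truth gives -5; bid 2 gives -2 > -5. Violating.
Others bid (2, 2, 27): truth gives -5; bid 2 gives -2 > -5. Violating.
Others bid (2, 5, 2): truth gives -5; bid 2 gives -2 > -5. Violating.
Others bid (2, 2, 2): truth gives 0; no alternative beats it.
(Checking all 64 profiles: 63 have a profitable deviation, 1 does not.)

63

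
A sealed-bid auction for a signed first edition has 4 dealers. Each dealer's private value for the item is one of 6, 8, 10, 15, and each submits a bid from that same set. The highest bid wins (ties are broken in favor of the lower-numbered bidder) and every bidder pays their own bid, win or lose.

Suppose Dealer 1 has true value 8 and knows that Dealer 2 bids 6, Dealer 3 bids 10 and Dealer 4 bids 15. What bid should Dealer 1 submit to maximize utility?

6

Bid 6: loses but pays 6, utility -6.
Bid 8: loses but pays 8, utility -8.
Bid 10: loses but pays 10, utility -10.
Bid 15: wins, pays 15, utility 8 - 15 = -7.
The best choice is 6 with utility -6.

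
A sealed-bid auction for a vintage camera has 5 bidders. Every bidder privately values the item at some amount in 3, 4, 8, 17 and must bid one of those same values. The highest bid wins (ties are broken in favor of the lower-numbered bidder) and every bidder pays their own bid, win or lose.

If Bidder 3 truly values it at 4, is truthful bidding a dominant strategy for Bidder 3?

Consider the case where Bidder 1 bids 3, Bidder 2 bids 3, Bidder 4 bids 3 and Bidder 5 bids 8.
Truthful bid 4: loses but pays 4, utility -4.
Bid 3 instead: loses but pays 3, utility -3.
Since -3 > -4, bidding 3 is strictly better here, so truthful bidding is not dominant.

No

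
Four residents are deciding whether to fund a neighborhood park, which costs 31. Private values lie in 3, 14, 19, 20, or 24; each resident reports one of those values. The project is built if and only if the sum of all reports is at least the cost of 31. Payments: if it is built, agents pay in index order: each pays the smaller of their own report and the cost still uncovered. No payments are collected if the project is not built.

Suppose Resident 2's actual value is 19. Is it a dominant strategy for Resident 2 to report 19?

Consider the case where Resident 1 reports 3, Resident 3 reports 3 and Resident 4 reports 14.
Truthful report 19: project built, pays 19, utility 19 - 19 = 0.
Report 14 instead: project built, pays 14, utility 19 - 14 = 5.
Since 5 > 0, reporting 14 is strictly better here, so truthful reporting is not dominant.

No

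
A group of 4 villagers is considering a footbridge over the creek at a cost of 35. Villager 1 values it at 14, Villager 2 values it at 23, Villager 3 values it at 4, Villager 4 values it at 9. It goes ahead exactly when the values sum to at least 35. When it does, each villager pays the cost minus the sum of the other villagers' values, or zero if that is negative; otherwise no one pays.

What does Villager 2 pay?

Total value 50 ≥ cost 35, so the project is built.
The other villagers' values sum to 27.
Cost minus that sum is 35 - 27 = 8.

8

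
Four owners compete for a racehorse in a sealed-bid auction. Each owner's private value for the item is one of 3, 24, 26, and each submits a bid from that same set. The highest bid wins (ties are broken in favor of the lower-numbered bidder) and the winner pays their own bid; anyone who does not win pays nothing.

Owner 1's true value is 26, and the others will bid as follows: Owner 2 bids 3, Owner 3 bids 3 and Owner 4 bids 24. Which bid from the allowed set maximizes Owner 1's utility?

24

Bid 3: loses, pays 0, utility 0.
Bid 24: wins, pays 24, utility 26 - 24 = 2.
Bid 26: wins, pays 26, utility 26 - 26 = 0.
The best choice is 24 with utility 2.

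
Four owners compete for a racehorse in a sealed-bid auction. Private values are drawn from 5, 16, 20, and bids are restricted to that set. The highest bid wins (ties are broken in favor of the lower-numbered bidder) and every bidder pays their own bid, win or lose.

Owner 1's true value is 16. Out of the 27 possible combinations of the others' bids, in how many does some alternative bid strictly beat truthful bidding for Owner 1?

20

Others bid (5, 5, 5): truth gives 0; bid 5 gives 11 > 0. Violating.
Others bid (5, 5, 20): truth gives -16; bid 20 gives -4 > -16. Violating.
Others bid (5, 16, 20): truth gives -16; bid 20 gives -4 > -16. Violating.
Others bid (5, 20, 5): truth gives -16; bid 20 gives -4 > -16. Violating.
Others bid (5, 5, 16): truth gives 0; no alternative beats it.
Others bid (5, 16, 5): truth gives 0; no alternative beats it.
(Checking all 27 profiles: 20 have a profitable deviation, 7 do not.)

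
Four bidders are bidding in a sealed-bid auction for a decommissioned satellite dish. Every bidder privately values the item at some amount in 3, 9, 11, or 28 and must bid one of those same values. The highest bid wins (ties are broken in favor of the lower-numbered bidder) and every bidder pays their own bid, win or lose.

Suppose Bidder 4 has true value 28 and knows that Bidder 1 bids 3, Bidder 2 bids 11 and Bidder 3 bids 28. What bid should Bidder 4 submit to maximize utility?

3

Bid 3: loses but pays 3, utility -3.
Bid 9: loses but pays 9, utility -9.
Bid 11: loses but pays 11, utility -11.
Bid 28: loses but pays 28, utility -28.
The best choice is 3 with utility -3.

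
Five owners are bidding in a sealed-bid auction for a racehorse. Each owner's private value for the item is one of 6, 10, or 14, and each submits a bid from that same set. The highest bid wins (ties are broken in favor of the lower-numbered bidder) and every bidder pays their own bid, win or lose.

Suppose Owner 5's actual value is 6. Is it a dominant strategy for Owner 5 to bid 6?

Consider the case where Owner 1 bids 6, Owner 2 bids 6, Owner 3 bids 6 and Owner 4 bids 6.
Truthful bid 6: loses but pays 6, utility -6.
Bid 10 instead: wins, pays 10, utility 6 - 10 = -4.
Since -4 > -6, bidding 10 is strictly better here, so truthful bidding is not dominant.

No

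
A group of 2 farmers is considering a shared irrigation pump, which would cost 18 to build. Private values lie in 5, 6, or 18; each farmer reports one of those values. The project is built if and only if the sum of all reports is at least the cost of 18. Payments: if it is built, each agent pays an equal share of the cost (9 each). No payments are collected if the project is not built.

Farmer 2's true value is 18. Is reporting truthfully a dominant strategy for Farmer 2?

Check each profile of the others' reports and compare truth against every alternative report.
Others report (5): truth gives 9, best alternative gives 0.
Others report (6): truth gives 9, best alternative gives 0.
Others report (18): truth gives 9, best alternative gives 9.
In every case the truthful report is at least as good as any alternative, so it is a dominant strategy.

Yes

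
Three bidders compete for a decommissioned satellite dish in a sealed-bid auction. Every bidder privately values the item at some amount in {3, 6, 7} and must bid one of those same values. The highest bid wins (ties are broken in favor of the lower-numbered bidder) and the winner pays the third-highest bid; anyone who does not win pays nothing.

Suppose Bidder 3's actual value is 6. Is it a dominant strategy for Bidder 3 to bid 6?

No

Consider the case where Bidder 1 bids 3 and Bidder 2 bids 6.
Truthful bid 6: loses, pays 0, utility 0.
Bid 7 instead: wins, pays 3, utility 6 - 3 = 3.
Since 3 > 0, bidding 7 is strictly better here, so truthful bidding is not dominant.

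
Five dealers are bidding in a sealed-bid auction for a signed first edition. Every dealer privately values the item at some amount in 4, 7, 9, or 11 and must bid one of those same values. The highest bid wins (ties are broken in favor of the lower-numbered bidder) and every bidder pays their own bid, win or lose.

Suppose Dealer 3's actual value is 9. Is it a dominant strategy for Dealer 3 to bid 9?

No

Consider the case where Dealer 1 bids 4, Dealer 2 bids 4, Dealer 4 bids 4 and Dealer 5 bids 4.
Truthful bid 9: wins, pays 9, utility 9 - 9 = 0.
Bid 7 instead: wins, pays 7, utility 9 - 7 = 2.
Since 2 > 0, bidding 7 is strictly better here, so truthful bidding is not dominant.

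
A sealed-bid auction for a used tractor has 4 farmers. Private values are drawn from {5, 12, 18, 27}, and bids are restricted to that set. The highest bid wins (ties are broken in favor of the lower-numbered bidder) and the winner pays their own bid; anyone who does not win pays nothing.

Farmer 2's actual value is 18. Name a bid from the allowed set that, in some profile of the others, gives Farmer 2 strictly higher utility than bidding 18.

Suppose Farmer 1 bids 5, Farmer 3 bids 5 and Farmer 4 bids 5.
Bid 18: wins, pays 18, utility 18 - 18 = 0.
Bid 12: wins, pays 12, utility 18 - 12 = 6.
So bidding 12 beats truth here (6 > 0).

12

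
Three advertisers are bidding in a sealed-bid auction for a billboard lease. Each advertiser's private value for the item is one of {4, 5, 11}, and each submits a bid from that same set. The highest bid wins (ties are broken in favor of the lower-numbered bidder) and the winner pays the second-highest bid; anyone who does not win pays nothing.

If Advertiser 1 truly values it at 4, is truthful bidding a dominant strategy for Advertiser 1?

Yes

Check each profile of the others' bids and compare truth against every alternative bid.
Others bid (4, 5): truth gives 0, best alternative gives -1.
Others bid (5, 4): truth gives 0, best alternative gives -1.
Others bid (5, 5): truth gives 0, best alternative gives -1.
Others bid (4, 4): truth gives 0, best alternative gives 0.
Others bid (4, 11): truth gives 0, best alternative gives 0.
Others bid (5, 11): truth gives 0, best alternative gives 0.
(Remaining 3 profiles checked similarly; truth is weakly best in each.)
In every case the truthful bid is at least as good as any alternative, so it is a dominant strategy.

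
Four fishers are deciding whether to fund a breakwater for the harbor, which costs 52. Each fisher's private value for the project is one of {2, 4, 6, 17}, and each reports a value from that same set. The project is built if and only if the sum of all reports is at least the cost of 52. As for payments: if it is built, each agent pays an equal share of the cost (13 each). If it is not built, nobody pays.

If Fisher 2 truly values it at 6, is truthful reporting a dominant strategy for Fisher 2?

Yes

Check each profile of the others' reports and compare truth against every alternative report.
Others report (17, 17, 17): truth gives -7, best alternative gives -7.
Others report (2, 2, 2): truth gives 0, best alternative gives 0.
Others report (2, 2, 4): truth gives 0, best alternative gives 0.
Others report (2, 2, 6): truth gives 0, best alternative gives 0.
Others report (2, 2, 17): truth gives 0, best alternative gives 0.
Others report (2, 4, 2): truth gives 0, best alternative gives 0.
(Remaining 58 profiles checked similarly; truth is weakly best in each.)
In every case the truthful report is at least as good as any alternative, so it is a dominant strategy.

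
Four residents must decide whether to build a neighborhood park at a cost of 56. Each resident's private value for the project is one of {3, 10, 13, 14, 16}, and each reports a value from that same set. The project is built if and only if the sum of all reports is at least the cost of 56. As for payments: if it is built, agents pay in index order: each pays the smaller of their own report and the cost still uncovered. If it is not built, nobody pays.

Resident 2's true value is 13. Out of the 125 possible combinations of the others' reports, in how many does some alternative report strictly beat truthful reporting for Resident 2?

4

Others report (14, 16, 16): truth gives 0; report 10 gives 3 > 0. Violating.
Others report (16, 14, 16): truth gives 0; report 10 gives 3 > 0. Violating.
Others report (16, 16, 14): truth gives 0; report 10 gives 3 > 0. Violating.
Others report (16, 16, 16): truth gives 0; report 10 gives 3 > 0. Violating.
Others report (3, 3, 3): truth gives 0; no alternative beats it.
Others report (3, 3, 10): truth gives 0; no alternative beats it.
(Checking all 125 profiles: 4 have a profitable deviation, 121 do not.)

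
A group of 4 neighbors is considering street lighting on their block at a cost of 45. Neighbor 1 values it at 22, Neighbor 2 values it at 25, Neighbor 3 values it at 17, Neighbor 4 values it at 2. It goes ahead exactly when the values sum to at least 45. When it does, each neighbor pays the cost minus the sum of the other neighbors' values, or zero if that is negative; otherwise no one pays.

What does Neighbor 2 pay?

Total value 66 ≥ cost 45, so the project is built.
The other neighbors' values sum to 41.
Cost minus that sum is 45 - 41 = 4.

4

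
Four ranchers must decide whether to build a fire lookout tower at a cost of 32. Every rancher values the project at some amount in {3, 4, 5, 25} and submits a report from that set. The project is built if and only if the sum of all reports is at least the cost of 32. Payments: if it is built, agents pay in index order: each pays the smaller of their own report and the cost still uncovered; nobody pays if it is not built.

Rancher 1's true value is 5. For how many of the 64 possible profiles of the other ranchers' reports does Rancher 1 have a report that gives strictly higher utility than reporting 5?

37

Others report (3, 3, 25): truth gives 0; report 3 gives 2 > 0. Violating.
Others report (3, 4, 25): truth gives 0; report 3 gives 2 > 0. Violating.
Others report (3, 5, 25): truth gives 0; report 3 gives 2 > 0. Violating.
Others report (3, 25, 3): truth gives 0; report 3 gives 2 > 0. Violating.
Others report (3, 3, 3): truth gives 0; no alternative beats it.
Others report (3, 3, 4): truth gives 0; no alternative beats it.
(Checking all 64 profiles: 37 have a profitable deviation, 27 do not.)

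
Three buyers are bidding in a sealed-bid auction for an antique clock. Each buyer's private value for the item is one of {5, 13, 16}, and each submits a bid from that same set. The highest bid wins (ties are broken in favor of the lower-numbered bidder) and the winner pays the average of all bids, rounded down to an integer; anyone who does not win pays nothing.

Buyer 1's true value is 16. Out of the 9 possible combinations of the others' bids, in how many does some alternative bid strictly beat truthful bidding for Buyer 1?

4

Others bid (5, 5): truth gives 8; bid 5 gives 11 > 8. Violating.
Others bid (5, 13): truth gives 5; bid 13 gives 6 > 5. Violating.
Others bid (13, 5): truth gives 5; bid 13 gives 6 > 5. Violating.
Others bid (13, 13): truth gives 2; bid 13 gives 3 > 2. Violating.
Others bid (5, 16): truth gives 4; no alternative beats it.
Others bid (13, 16): truth gives 1; no alternative beats it.
(Checking all 9 profiles: 4 have a profitable deviation, 5 do not.)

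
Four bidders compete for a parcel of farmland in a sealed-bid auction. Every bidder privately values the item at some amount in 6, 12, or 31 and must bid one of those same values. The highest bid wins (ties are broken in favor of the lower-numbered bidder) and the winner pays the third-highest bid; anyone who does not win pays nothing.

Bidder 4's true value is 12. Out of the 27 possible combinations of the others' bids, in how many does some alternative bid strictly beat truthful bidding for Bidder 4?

3

Others bid (6, 6, 12): truth gives 0; bid 31 gives 6 > 0. Violating.
Others bid (6, 12, 6): truth gives 0; bid 31 gives 6 > 0. Violating.
Others bid (12, 6, 6): truth gives 0; bid 31 gives 6 > 0. Violating.
Others bid (6, 6, 6): truth gives 6; no alternative beats it.
Others bid (6, 6, 31): truth gives 0; no alternative beats it.
(Checking all 27 profiles: 3 have a profitable deviation, 24 do not.)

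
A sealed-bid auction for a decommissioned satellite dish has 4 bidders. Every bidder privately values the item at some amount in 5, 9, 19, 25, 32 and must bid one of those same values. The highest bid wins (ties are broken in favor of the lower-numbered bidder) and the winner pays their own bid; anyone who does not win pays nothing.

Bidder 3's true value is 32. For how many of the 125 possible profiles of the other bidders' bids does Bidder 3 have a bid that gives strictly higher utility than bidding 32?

Others bid (5, 5, 5): truth gives 0; bid 9 gives 23 > 0. Violating.
Others bid (5, 5, 9): truth gives 0; bid 9 gives 23 > 0. Violating.
Others bid (5, 5, 19): truth gives 0; bid 19 gives 13 > 0. Violating.
Others bid (5, 5, 25): truth gives 0; bid 25 gives 7 > 0. Violating.
Others bid (5, 5, 32): truth gives 0; no alternative beats it.
Others bid (5, 9, 32): truth gives 0; no alternative beats it.
(Checking all 125 profiles: 36 have a profitable deviation, 89 do not.)

36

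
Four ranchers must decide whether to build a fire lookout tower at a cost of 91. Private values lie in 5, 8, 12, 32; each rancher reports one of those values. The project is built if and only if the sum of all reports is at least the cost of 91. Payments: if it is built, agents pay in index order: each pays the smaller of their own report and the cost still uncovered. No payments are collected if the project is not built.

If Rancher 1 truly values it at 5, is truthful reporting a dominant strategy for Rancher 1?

Check each profile of the others' reports and compare truth against every alternative report.
Others report (32, 32, 32): truth gives 0, best alternative gives -3.
Others report (5, 5, 5): truth gives 0, best alternative gives 0.
Others report (5, 5, 8): truth gives 0, best alternative gives 0.
Others report (5, 5, 12): truth gives 0, best alternative gives 0.
Others report (5, 5, 32): truth gives 0, best alternative gives 0.
Others report (5, 8, 5): truth gives 0, best alternative gives 0.
(Remaining 58 profiles checked similarly; truth is weakly best in each.)
In every case the truthful report is at least as good as any alternative, so it is a dominant strategy.

Yes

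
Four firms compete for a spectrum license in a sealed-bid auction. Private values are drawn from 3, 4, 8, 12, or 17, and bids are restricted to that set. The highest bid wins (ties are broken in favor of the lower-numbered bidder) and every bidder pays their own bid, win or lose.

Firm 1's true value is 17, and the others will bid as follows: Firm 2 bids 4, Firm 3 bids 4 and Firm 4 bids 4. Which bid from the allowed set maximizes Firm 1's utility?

Bid 3: loses but pays 3, utility -3.
Bid 4: wins, pays 4, utility 17 - 4 = 13.
Bid 8: wins, pays 8, utility 17 - 8 = 9.
Bid 12: wins, pays 12, utility 17 - 12 = 5.
Bid 17: wins, pays 17, utility 17 - 17 = 0.
The best choice is 4 with utility 13.

4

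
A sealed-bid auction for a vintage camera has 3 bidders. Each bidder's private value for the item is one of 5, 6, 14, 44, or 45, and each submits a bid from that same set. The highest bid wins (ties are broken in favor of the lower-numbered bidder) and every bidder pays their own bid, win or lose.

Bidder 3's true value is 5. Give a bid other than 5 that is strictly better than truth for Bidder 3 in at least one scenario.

Suppose Bidder 1 bids 5 and Bidder 2 bids 5.
Bid 5: loses but pays 5, utility -5.
Bid 6: wins, pays 6, utility 5 - 6 = -1.
So bidding 6 beats truth here (-1 > -5).

6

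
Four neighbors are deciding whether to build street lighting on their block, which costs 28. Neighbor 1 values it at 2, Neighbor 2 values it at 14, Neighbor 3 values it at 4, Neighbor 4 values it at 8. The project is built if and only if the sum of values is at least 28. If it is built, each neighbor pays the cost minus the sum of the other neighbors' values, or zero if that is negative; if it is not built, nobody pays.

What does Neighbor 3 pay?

Total value 28 ≥ cost 28, so the project is built.
The other neighbors' values sum to 24.
Cost minus that sum is 28 - 24 = 4.

4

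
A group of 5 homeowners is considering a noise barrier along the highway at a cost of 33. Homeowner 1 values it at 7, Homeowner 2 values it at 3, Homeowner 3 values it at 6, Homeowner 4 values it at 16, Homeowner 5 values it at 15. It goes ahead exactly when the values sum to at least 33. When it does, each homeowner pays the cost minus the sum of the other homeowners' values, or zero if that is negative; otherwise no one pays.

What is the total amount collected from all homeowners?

Total value 47 ≥ cost 33, so it is built.
Homeowner 1: others sum to 40; max(0, 33 - 40) = 0.
Homeowner 2: others sum to 44; max(0, 33 - 44) = 0.
Homeowner 3: others sum to 41; max(0, 33 - 41) = 0.
Homeowner 4: others sum to 31; max(0, 33 - 31) = 2.
Homeowner 5: others sum to 32; max(0, 33 - 32) = 1.
Total collected = 0 + 0 + 0 + 2 + 1 = 3.

3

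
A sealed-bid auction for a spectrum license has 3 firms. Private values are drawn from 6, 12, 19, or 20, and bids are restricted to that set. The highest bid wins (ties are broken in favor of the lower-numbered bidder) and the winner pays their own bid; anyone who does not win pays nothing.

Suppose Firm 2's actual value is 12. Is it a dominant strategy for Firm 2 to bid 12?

Yes

Check each profile of the others' bids and compare truth against every alternative bid.
Others bid (6, 6): truth gives 0, best alternative gives 0.
Others bid (6, 12): truth gives 0, best alternative gives 0.
Others bid (6, 19): truth gives 0, best alternative gives 0.
Others bid (6, 20): truth gives 0, best alternative gives 0.
Others bid (12, 6): truth gives 0, best alternative gives 0.
Others bid (12, 12): truth gives 0, best alternative gives 0.
(Remaining 10 profiles checked similarly; truth is weakly best in each.)
In every case the truthful bid is at least as good as any alternative, so it is a dominant strategy.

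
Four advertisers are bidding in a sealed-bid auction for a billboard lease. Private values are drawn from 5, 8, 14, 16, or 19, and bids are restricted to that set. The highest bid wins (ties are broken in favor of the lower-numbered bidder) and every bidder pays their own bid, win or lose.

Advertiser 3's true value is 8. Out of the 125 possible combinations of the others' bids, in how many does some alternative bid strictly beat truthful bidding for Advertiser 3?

123

Others bid (5, 5, 14): truth gives -8; bid 5 gives -5 > -8. Violating.
Others bid (5, 5, 16): truth gives -8; bid 5 gives -5 > -8. Violating.
Others bid (5, 5, 19): truth gives -8; bid 5 gives -5 > -8. Violating.
Others bid (5, 8, 5): truth gives -8; bid 5 gives -5 > -8. Violating.
Others bid (5, 5, 5): truth gives 0; no alternative beats it.
Others bid (5, 5, 8): truth gives 0; no alternative beats it.
(Checking all 125 profiles: 123 have a profitable deviation, 2 do not.)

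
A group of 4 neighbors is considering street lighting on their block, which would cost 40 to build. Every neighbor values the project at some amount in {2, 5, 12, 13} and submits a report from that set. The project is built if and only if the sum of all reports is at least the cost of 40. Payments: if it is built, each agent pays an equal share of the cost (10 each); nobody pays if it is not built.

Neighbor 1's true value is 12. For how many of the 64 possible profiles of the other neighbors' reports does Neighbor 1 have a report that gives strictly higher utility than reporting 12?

Others report (2, 12, 13): truth gives 0; report 13 gives 2 > 0. Violating.
Others report (2, 13, 12): truth gives 0; report 13 gives 2 > 0. Violating.
Others report (12, 2, 13): truth gives 0; report 13 gives 2 > 0. Violating.
Others report (12, 13, 2): truth gives 0; report 13 gives 2 > 0. Violating.
Others report (2, 2, 2): truth gives 0; no alternative beats it.
Others report (2, 2, 5): truth gives 0; no alternative beats it.
(Checking all 64 profiles: 6 have a profitable deviation, 58 do not.)

6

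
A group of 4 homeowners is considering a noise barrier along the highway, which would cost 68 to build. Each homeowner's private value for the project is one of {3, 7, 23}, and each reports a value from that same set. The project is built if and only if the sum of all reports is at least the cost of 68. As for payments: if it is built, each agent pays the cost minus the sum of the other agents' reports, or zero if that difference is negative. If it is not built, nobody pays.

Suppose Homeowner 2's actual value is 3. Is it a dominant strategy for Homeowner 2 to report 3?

Check each profile of the others' reports and compare truth against every alternative report.
Others report (23, 23, 23): truth gives 3, best alternative gives 3.
Others report (3, 3, 3): truth gives 0, best alternative gives 0.
Others report (3, 3, 7): truth gives 0, best alternative gives 0.
Others report (3, 3, 23): truth gives 0, best alternative gives 0.
Others report (3, 7, 3): truth gives 0, best alternative gives 0.
Others report (3, 7, 7): truth gives 0, best alternative gives 0.
(Remaining 21 profiles checked similarly; truth is weakly best in each.)
In every case the truthful report is at least as good as any alternative, so it is a dominant strategy.

Yes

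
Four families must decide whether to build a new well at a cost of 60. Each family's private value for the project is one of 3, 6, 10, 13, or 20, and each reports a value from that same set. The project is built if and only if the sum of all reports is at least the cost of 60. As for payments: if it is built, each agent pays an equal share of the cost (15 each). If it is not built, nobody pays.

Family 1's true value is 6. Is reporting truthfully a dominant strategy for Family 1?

Check each profile of the others' reports and compare truth against every alternative report.
Others report (20, 20, 20): truth gives -9, best alternative gives -9.
Others report (3, 3, 3): truth gives 0, best alternative gives 0.
Others report (3, 3, 6): truth gives 0, best alternative gives 0.
Others report (3, 3, 10): truth gives 0, best alternative gives 0.
Others report (3, 3, 13): truth gives 0, best alternative gives 0.
Others report (3, 3, 20): truth gives 0, best alternative gives 0.
(Remaining 119 profiles checked similarly; truth is weakly best in each.)
In every case the truthful report is at least as good as any alternative, so it is a dominant strategy.

Yes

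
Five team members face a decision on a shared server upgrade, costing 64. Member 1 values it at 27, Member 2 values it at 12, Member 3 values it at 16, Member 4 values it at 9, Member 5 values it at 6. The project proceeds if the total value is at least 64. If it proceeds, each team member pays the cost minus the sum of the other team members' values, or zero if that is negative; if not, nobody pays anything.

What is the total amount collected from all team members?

Total value 70 ≥ cost 64, so it is built.
Member 1: others sum to 43; max(0, 64 - 43) = 21.
Member 2: others sum to 58; max(0, 64 - 58) = 6.
Member 3: others sum to 54; max(0, 64 - 54) = 10.
Member 4: others sum to 61; max(0, 64 - 61) = 3.
Member 5: others sum to 64; max(0, 64 - 64) = 0.
Total collected = 21 + 6 + 10 + 3 + 0 = 40.

40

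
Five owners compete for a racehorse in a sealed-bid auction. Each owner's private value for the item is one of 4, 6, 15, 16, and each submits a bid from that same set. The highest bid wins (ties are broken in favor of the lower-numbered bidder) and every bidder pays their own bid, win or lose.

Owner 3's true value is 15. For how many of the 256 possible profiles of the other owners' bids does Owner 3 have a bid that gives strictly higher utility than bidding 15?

Others bid (4, 4, 4, 4): truth gives 0; bid 6 gives 9 > 0. Violating.
Others bid (4, 4, 4, 6): truth gives 0; bid 6 gives 9 > 0. Violating.
Others bid (4, 4, 4, 16): truth gives -15; bid 16 gives -1 > -15. Violating.
Others bid (4, 4, 6, 4): truth gives 0; bid 6 gives 9 > 0. Violating.
Others bid (4, 4, 4, 15): truth gives 0; no alternative beats it.
Others bid (4, 4, 6, 15): truth gives 0; no alternative beats it.
(Checking all 256 profiles: 224 have a profitable deviation, 32 do not.)

224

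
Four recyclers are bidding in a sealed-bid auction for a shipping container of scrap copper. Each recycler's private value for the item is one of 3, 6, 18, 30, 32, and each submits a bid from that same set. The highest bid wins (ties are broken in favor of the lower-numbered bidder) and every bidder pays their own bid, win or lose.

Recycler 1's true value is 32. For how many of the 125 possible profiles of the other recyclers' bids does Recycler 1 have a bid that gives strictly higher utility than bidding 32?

Others bid (3, 3, 3): truth gives 0; bid 3 gives 29 > 0. Violating.
Others bid (3, 3, 6): truth gives 0; bid 6 gives 26 > 0. Violating.
Others bid (3, 3, 18): truth gives 0; bid 18 gives 14 > 0. Violating.
Others bid (3, 3, 30): truth gives 0; bid 30 gives 2 > 0. Violating.
Others bid (3, 3, 32): truth gives 0; no alternative beats it.
Others bid (3, 6, 32): truth gives 0; no alternative beats it.
(Checking all 125 profiles: 64 have a profitable deviation, 61 do not.)

64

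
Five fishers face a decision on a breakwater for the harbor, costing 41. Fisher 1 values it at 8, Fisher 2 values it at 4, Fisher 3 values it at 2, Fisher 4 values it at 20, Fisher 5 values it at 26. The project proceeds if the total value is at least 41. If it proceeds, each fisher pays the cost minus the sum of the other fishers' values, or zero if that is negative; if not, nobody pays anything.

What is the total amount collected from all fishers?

Total value 60 ≥ cost 41, so it is built.
Fisher 1: others sum to 52; max(0, 41 - 52) = 0.
Fisher 2: others sum to 56; max(0, 41 - 56) = 0.
Fisher 3: others sum to 58; max(0, 41 - 58) = 0.
Fisher 4: others sum to 40; max(0, 41 - 40) = 1.
Fisher 5: others sum to 34; max(0, 41 - 34) = 7.
Total collected = 0 + 0 + 0 + 1 + 7 = 8.

8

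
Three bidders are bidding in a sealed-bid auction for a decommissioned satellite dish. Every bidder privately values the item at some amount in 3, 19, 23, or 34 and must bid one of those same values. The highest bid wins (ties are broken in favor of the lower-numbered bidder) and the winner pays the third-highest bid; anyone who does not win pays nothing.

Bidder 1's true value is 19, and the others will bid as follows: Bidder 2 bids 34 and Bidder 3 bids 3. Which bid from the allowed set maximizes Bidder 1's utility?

Bid 3: loses, pays 0, utility 0.
Bid 19: loses, pays 0, utility 0.
Bid 23: loses, pays 0, utility 0.
Bid 34: wins, pays 3, utility 19 - 3 = 16.
The best choice is 34 with utility 16.

34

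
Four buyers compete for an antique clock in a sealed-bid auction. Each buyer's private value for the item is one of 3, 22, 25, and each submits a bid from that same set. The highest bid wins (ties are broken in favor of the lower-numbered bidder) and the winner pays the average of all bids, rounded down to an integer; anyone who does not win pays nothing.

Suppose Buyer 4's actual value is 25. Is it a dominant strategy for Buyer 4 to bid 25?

No

Consider the case where Buyer 1 bids 3, Buyer 2 bids 3 and Buyer 3 bids 3.
Truthful bid 25: wins, pays 8, utility 25 - 8 = 17.
Bid 22 instead: wins, pays 7, utility 25 - 7 = 18.
Since 18 > 17, bidding 22 is strictly better here, so truthful bidding is not dominant.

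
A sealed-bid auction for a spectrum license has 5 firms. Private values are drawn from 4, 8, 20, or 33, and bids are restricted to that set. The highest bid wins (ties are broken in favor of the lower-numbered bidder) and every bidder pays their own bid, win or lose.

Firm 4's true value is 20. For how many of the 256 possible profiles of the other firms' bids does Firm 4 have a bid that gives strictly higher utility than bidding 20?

Others bid (4, 4, 4, 4): truth gives 0; bid 8 gives 12 > 0. Violating.
Others bid (4, 4, 4, 8): truth gives 0; bid 8 gives 12 > 0. Violating.
Others bid (4, 4, 4, 33): truth gives -20; bid 4 gives -4 > -20. Violating.
Others bid (4, 4, 8, 33): truth gives -20; bid 4 gives -4 > -20. Violating.
Others bid (4, 4, 4, 20): truth gives 0; no alternative beats it.
Others bid (4, 4, 8, 4): truth gives 0; no alternative beats it.
(Checking all 256 profiles: 234 have a profitable deviation, 22 do not.)

234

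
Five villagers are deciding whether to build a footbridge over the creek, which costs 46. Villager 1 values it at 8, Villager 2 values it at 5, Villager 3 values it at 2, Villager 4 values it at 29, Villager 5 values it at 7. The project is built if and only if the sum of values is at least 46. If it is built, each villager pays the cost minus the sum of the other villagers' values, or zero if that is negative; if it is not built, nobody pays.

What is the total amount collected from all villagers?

29

Total value 51 ≥ cost 46, so it is built.
Villager 1: others sum to 43; max(0, 46 - 43) = 3.
Villager 2: others sum to 46; max(0, 46 - 46) = 0.
Villager 3: others sum to 49; max(0, 46 - 49) = 0.
Villager 4: others sum to 22; max(0, 46 - 22) = 24.
Villager 5: others sum to 44; max(0, 46 - 44) = 2.
Total collected = 3 + 0 + 0 + 24 + 2 = 29.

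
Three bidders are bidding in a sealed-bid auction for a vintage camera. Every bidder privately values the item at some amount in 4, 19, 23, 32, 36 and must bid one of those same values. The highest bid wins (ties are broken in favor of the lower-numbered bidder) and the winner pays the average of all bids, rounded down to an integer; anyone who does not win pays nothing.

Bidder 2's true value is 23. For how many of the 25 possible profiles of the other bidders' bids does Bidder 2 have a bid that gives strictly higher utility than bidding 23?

4

Others bid (4, 4): truth gives 13; bid 19 gives 14 > 13. Violating.
Others bid (4, 19): truth gives 8; bid 19 gives 9 > 8. Violating.
Others bid (4, 32): truth gives 0; bid 32 gives 1 > 0. Violating.
Others bid (23, 4): truth gives 0; bid 32 gives 4 > 0. Violating.
Others bid (4, 23): truth gives 7; no alternative beats it.
Others bid (4, 36): truth gives 0; no alternative beats it.
(Checking all 25 profiles: 4 have a profitable deviation, 21 do not.)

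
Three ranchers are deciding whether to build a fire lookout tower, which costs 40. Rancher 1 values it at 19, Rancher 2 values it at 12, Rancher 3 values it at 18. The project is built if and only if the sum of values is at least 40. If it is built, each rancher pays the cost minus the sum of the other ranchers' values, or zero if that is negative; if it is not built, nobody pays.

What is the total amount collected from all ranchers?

Total value 49 ≥ cost 40, so it is built.
Rancher 1: others sum to 30; max(0, 40 - 30) = 10.
Rancher 2: others sum to 37; max(0, 40 - 37) = 3.
Rancher 3: others sum to 31; max(0, 40 - 31) = 9.
Total collected = 10 + 3 + 9 = 22.

22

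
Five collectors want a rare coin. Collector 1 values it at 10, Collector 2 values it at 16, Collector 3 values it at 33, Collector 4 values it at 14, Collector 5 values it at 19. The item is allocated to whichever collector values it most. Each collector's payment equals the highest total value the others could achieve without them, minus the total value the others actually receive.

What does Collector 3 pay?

19

Collector 3 has the highest value and receives the item.
Without Collector 3, the item would go to the next-highest value, 19, so the others could achieve 19.
With Collector 3 present and winning, the others receive nothing, so their total is 0.
Payment = 19 - 0 = 19.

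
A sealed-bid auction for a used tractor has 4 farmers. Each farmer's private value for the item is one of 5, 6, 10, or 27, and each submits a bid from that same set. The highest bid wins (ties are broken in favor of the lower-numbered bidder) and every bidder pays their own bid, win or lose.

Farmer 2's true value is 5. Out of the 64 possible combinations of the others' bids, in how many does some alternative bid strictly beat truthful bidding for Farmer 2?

Others bid (5, 5, 5): truth gives -5; bid 6 gives -1 > -5. Violating.
Others bid (5, 5, 6): truth gives -5; bid 6 gives -1 > -5. Violating.
Others bid (5, 6, 5): truth gives -5; bid 6 gives -1 > -5. Violating.
Others bid (5, 6, 6): truth gives -5; bid 6 gives -1 > -5. Violating.
Others bid (5, 5, 10): truth gives -5; no alternative beats it.
Others bid (5, 5, 27): truth gives -5; no alternative beats it.
(Checking all 64 profiles: 4 have a profitable deviation, 60 do not.)

4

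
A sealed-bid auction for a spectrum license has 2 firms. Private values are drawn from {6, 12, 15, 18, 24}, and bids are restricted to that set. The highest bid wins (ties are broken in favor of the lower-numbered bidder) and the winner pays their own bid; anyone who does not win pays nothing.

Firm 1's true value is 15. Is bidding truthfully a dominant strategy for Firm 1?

Consider the case where Firm 2 bids 6.
Truthful bid 15: wins, pays 15, utility 15 - 15 = 0.
Bid 6 instead: wins, pays 6, utility 15 - 6 = 9.
Since 9 > 0, bidding 6 is strictly better here, so truthful bidding is not dominant.

No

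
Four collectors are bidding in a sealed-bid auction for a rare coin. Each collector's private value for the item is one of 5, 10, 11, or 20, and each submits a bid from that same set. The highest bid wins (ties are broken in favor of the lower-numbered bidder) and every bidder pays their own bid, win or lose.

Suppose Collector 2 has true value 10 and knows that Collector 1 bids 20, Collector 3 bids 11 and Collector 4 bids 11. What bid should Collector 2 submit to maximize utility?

5

Bid 5: loses but pays 5, utility -5.
Bid 10: loses but pays 10, utility -10.
Bid 11: loses but pays 11, utility -11.
Bid 20: loses but pays 20, utility -20.
The best choice is 5 with utility -5.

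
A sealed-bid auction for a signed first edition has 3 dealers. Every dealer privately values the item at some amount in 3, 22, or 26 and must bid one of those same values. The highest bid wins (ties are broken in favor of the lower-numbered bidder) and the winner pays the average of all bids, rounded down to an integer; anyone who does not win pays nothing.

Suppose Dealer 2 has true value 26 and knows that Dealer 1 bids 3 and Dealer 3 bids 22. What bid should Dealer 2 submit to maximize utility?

Bid 3: loses, pays 0, utility 0.
Bid 22: wins, pays 15, utility 26 - 15 = 11.
Bid 26: wins, pays 17, utility 26 - 17 = 9.
The best choice is 22 with utility 11.

22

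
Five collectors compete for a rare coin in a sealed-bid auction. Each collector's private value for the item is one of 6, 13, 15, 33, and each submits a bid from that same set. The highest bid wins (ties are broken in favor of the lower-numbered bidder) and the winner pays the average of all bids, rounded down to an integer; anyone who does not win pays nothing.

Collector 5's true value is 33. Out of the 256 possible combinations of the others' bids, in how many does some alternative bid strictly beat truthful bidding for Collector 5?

Others bid (6, 6, 6, 6): truth gives 22; bid 13 gives 26 > 22. Violating.
Others bid (6, 6, 6, 13): truth gives 21; bid 15 gives 24 > 21. Violating.
Others bid (6, 6, 13, 6): truth gives 21; bid 15 gives 24 > 21. Violating.
Others bid (6, 6, 13, 13): truth gives 19; bid 15 gives 23 > 19. Violating.
Others bid (6, 6, 6, 15): truth gives 20; no alternative beats it.
Others bid (6, 6, 6, 33): truth gives 0; no alternative beats it.
(Checking all 256 profiles: 16 have a profitable deviation, 240 do not.)

16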